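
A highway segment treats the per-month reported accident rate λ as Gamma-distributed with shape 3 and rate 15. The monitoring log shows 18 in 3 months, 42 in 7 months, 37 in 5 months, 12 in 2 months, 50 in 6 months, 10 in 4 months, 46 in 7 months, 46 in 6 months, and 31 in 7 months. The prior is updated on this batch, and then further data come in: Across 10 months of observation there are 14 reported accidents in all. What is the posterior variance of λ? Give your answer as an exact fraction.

Total count: 18 + 42 + 37 + 12 + 50 + 10 + 46 + 46 + 31 = 292.
Total exposure: 3 + 7 + 5 + 2 + 6 + 4 + 7 + 6 + 7 = 47 months.
After the first batch: Gamma(3 + 292, 15 + 47) = Gamma(295, 62).
Total count 14 over total exposure 10 months.
After the second batch: Gamma(295 + 14, 62 + 10) = Gamma(309, 72).
Posterior variance = α'/β'² = 309/5184 = 103/1728.

103/1728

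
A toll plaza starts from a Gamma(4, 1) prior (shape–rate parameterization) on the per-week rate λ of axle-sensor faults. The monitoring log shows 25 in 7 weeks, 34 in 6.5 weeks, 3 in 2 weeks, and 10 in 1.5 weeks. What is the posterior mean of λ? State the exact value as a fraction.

Total count: 25 + 34 + 3 + 10 = 72.
Total exposure: 7 + 6.5 + 2 + 1.5 = 17 weeks.
Posterior: α' = 4 + 72 = 76, β' = 1 + 17 = 18.
Posterior mean = α'/β' = 76/18 = 38/9.

38/9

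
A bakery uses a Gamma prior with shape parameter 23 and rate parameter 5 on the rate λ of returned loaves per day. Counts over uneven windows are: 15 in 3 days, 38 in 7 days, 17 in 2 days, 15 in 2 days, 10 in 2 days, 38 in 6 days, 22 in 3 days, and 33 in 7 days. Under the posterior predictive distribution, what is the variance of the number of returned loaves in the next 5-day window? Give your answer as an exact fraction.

44310/1369

Total count: 15 + 38 + 17 + 15 + 10 + 38 + 22 + 33 = 188.
Total exposure: 3 + 7 + 2 + 2 + 2 + 6 + 3 + 7 = 32 days.
Posterior: α' = 23 + 188 = 211, β' = 5 + 32 = 37.
The posterior predictive for a window of length T is Negative Binomial with variance T·α'·(β'+T)/β'² = 5·211·42/1369 = 44310/1369.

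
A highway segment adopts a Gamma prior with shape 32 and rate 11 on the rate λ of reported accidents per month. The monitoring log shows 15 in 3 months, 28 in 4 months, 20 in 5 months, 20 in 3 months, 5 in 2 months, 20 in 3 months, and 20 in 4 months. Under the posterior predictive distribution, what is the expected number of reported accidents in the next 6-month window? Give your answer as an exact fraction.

Total count: 15 + 28 + 20 + 20 + 5 + 20 + 20 = 128.
Total exposure: 3 + 4 + 5 + 3 + 2 + 3 + 4 = 24 months.
By Gamma–Poisson conjugacy, the posterior is Gamma(α + Σx, β + Σt) = Gamma(32 + 128, 11 + 24) = Gamma(160, 35).
Predictive mean over a 6-month window = T·E[λ|data] = 6·160/35 = 192/7.

192/7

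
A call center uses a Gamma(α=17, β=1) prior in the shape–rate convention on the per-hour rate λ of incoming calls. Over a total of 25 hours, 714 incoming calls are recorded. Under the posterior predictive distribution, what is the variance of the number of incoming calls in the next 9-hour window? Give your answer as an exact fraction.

Total count 714 over total exposure 25 hours.
The Gamma prior is conjugate for the Poisson rate, so λ | data ~ Gamma(17+714, 1+25) = Gamma(731, 26).
The posterior predictive for a window of length T is Negative Binomial with variance T·α'·(β'+T)/β'² = 9·731·35/676 = 230265/676.

230265/676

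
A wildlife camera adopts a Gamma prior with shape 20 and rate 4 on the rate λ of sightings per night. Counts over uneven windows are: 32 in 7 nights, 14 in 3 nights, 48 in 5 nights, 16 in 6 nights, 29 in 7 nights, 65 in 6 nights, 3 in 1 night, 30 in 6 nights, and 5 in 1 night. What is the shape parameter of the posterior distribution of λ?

262

Total count: 32 + 14 + 48 + 16 + 29 + 65 + 3 + 30 + 5 = 242.
Total exposure: 7 + 3 + 5 + 6 + 7 + 6 + 1 + 6 + 1 = 42 nights.
Gamma(α, β) with Poisson data over total exposure Σt gives posterior Gamma(α+Σx, β+Σt) = Gamma(262, 46).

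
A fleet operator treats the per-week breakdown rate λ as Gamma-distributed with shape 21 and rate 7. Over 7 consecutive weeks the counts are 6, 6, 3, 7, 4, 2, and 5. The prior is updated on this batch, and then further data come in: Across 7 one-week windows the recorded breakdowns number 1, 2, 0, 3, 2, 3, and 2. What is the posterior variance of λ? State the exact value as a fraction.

Total count: 6 + 6 + 3 + 7 + 4 + 2 + 5 = 33.
Total exposure: 7 weeks.
After the first batch: Gamma(21 + 33, 7 + 7) = Gamma(54, 14).
Total count: 1 + 2 + 0 + 3 + 2 + 3 + 2 = 13.
Total exposure: 7 weeks.
After the second batch: Gamma(54 + 13, 14 + 7) = Gamma(67, 21).
Posterior variance = α'/β'² = 67/441.

67/441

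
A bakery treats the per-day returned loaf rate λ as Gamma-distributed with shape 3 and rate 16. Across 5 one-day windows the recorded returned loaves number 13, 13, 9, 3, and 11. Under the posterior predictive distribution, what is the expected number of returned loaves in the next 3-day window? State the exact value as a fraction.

Total count: 13 + 13 + 9 + 3 + 11 = 49.
Total exposure: 5 days.
By Gamma–Poisson conjugacy, the posterior is Gamma(α + Σx, β + Σt) = Gamma(3 + 49, 16 + 5) = Gamma(52, 21).
Predictive mean over a 3-day window = T·E[λ|data] = 3·52/21 = 52/7.

52/7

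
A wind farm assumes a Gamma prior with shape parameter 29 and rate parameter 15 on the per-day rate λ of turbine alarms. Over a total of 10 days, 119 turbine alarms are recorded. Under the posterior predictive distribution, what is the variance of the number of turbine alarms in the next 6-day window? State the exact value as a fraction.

27528/625

Total count 119 over total exposure 10 days.
The Gamma prior is conjugate for the Poisson rate, so λ | data ~ Gamma(29+119, 15+10) = Gamma(148, 25).
The posterior predictive for a window of length T is Negative Binomial with variance T·α'·(β'+T)/β'² = 6·148·31/625 = 27528/625.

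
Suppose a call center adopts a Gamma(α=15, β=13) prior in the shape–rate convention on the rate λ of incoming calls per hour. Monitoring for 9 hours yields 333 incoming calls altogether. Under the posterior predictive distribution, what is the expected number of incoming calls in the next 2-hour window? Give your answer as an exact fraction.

Total count 333 over total exposure 9 hours.
By Gamma–Poisson conjugacy, the posterior is Gamma(α + Σx, β + Σt) = Gamma(15 + 333, 13 + 9) = Gamma(348, 22).
Predictive mean over a 2-hour window = T·E[λ|data] = 2·348/22 = 348/11.

348/11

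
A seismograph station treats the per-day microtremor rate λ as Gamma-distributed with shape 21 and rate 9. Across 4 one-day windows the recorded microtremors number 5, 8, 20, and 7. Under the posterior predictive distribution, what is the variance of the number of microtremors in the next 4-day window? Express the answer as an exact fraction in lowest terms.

4148/169

Total count: 5 + 8 + 20 + 7 = 40.
Total exposure: 4 days.
Gamma(α, β) with Poisson data over total exposure Σt gives posterior Gamma(α+Σx, β+Σt) = Gamma(61, 13).
The posterior predictive for a window of length T is Negative Binomial with variance T·α'·(β'+T)/β'² = 4·61·17/169 = 4148/169.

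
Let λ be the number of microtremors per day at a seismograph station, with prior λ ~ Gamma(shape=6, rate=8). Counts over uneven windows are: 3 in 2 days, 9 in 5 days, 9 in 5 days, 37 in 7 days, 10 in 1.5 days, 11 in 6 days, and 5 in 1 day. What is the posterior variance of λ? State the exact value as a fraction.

360/5041

Total count: 3 + 9 + 9 + 37 + 10 + 11 + 5 = 84.
Total exposure: 2 + 5 + 5 + 7 + 1.5 + 6 + 1 = 27.5 days.
By Gamma–Poisson conjugacy, the posterior is Gamma(α + Σx, β + Σt) = Gamma(6 + 84, 8 + 27.5) = Gamma(90, 71/2).
Posterior variance = α'/β'² = 90/(5041/4) = 360/5041.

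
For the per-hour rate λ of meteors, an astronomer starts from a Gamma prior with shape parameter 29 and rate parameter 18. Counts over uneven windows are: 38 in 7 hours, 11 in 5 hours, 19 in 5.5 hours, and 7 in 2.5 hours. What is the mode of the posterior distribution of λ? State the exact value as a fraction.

103/38

Total count: 38 + 11 + 19 + 7 = 75.
Total exposure: 7 + 5 + 5.5 + 2.5 = 20 hours.
Gamma(α, β) with Poisson data over total exposure Σt gives posterior Gamma(α+Σx, β+Σt) = Gamma(104, 38).
Posterior mode = (α'−1)/β' = 103/38.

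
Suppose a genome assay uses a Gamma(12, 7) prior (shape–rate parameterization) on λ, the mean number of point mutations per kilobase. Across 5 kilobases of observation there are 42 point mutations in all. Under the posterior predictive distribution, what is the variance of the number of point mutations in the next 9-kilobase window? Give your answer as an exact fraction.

Total count 42 over total exposure 5 kilobases.
Conjugate update: add total count to the shape and total exposure to the rate, giving Gamma(54, 12).
The posterior predictive for a window of length T is Negative Binomial with variance T·α'·(β'+T)/β'² = 9·54·21/144 = 567/8.

567/8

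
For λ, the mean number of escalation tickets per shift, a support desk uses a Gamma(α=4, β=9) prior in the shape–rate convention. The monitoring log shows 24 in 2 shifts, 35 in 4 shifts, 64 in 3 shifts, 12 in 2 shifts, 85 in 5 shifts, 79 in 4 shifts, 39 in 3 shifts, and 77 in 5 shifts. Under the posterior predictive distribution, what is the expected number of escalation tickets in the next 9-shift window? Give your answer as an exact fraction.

Total count: 24 + 35 + 64 + 12 + 85 + 79 + 39 + 77 = 415.
Total exposure: 2 + 4 + 3 + 2 + 5 + 4 + 3 + 5 = 28 shifts.
Gamma(α, β) with Poisson data over total exposure Σt gives posterior Gamma(α+Σx, β+Σt) = Gamma(419, 37).
Predictive mean over a 9-shift window = T·E[λ|data] = 9·419/37 = 3771/37.

3771/37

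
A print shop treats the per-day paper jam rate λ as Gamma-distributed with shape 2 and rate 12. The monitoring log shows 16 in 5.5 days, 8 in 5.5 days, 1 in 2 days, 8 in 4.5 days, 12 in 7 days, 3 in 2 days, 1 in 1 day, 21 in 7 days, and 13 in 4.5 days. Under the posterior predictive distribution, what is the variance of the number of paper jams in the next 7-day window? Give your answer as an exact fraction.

Total count: 16 + 8 + 1 + 8 + 12 + 3 + 1 + 21 + 13 = 83.
Total exposure: 5.5 + 5.5 + 2 + 4.5 + 7 + 2 + 1 + 7 + 4.5 = 39 days.
Conjugate update: add total count to the shape and total exposure to the rate, giving Gamma(85, 51).
The posterior predictive for a window of length T is Negative Binomial with variance T·α'·(β'+T)/β'² = 7·85·58/2601 = 2030/153.

2030/153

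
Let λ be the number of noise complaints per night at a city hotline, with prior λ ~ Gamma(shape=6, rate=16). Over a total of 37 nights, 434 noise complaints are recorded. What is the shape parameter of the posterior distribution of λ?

Total count 434 over total exposure 37 nights.
Posterior: α' = 6 + 434 = 440, β' = 16 + 37 = 53.

440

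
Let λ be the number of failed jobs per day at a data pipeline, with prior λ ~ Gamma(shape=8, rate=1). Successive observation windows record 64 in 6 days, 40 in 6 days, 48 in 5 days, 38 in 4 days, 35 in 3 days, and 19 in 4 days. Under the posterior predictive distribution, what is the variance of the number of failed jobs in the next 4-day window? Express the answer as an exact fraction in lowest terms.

Total count: 64 + 40 + 48 + 38 + 35 + 19 = 244.
Total exposure: 6 + 6 + 5 + 4 + 3 + 4 = 28 days.
Posterior: α' = 8 + 244 = 252, β' = 1 + 28 = 29.
The posterior predictive for a window of length T is Negative Binomial with variance T·α'·(β'+T)/β'² = 4·252·33/841 = 33264/841.

33264/841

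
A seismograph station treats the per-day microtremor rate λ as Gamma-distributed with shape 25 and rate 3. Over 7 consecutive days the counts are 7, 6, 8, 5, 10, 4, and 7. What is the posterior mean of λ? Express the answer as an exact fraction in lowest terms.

Total count: 7 + 6 + 8 + 5 + 10 + 4 + 7 = 47.
Total exposure: 7 days.
Posterior: α' = 25 + 47 = 72, β' = 3 + 7 = 10.
Posterior mean = α'/β' = 72/10 = 36/5.

36/5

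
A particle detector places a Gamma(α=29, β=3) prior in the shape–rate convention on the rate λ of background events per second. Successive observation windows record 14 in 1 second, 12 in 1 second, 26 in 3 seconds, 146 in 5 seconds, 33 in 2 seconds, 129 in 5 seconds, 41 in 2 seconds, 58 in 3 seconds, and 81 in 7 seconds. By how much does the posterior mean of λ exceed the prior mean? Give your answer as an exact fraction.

779/96

Total count: 14 + 12 + 26 + 146 + 33 + 129 + 41 + 58 + 81 = 540.
Total exposure: 1 + 1 + 3 + 5 + 2 + 5 + 2 + 3 + 7 = 29 seconds.
Conjugate update: add total count to the shape and total exposure to the rate, giving Gamma(569, 32).
Posterior mean = 569/32 = 569/32; prior mean = 29/3 = 29/3. Difference = 569/32 − 29/3 = 779/96.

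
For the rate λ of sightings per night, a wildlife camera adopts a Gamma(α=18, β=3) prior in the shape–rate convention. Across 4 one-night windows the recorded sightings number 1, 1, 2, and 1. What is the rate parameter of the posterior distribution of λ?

7

Total count: 1 + 1 + 2 + 1 = 5.
Total exposure: 4 nights.
Gamma(α, β) with Poisson data over total exposure Σt gives posterior Gamma(α+Σx, β+Σt) = Gamma(23, 7).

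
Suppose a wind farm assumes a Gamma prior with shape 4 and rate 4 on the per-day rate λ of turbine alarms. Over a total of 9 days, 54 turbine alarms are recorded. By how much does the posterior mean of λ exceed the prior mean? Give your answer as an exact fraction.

Total count 54 over total exposure 9 days.
Gamma(α, β) with Poisson data over total exposure Σt gives posterior Gamma(α+Σx, β+Σt) = Gamma(58, 13).
Posterior mean = 58/13 = 58/13; prior mean = 4/4 = 1. Difference = 58/13 − 1 = 45/13.

45/13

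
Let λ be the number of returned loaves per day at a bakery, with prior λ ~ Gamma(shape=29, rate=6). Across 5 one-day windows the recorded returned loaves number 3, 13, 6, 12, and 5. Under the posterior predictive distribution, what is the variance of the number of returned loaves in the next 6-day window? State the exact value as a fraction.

6936/121

Total count: 3 + 13 + 6 + 12 + 5 = 39.
Total exposure: 5 days.
Gamma(α, β) with Poisson data over total exposure Σt gives posterior Gamma(α+Σx, β+Σt) = Gamma(68, 11).
The posterior predictive for a window of length T is Negative Binomial with variance T·α'·(β'+T)/β'² = 6·68·17/121 = 6936/121.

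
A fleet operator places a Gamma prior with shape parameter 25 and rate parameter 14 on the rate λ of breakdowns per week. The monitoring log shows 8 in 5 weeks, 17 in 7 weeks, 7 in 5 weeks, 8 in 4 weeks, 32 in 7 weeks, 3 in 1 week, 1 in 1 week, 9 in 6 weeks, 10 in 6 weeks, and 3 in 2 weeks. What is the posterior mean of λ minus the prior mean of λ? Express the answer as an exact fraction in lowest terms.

Total count: 8 + 17 + 7 + 8 + 32 + 3 + 1 + 9 + 10 + 3 = 98.
Total exposure: 5 + 7 + 5 + 4 + 7 + 1 + 1 + 6 + 6 + 2 = 44 weeks.
By Gamma–Poisson conjugacy, the posterior is Gamma(α + Σx, β + Σt) = Gamma(25 + 98, 14 + 44) = Gamma(123, 58).
Posterior mean = 123/58 = 123/58; prior mean = 25/14 = 25/14. Difference = 123/58 − 25/14 = 68/203.

68/203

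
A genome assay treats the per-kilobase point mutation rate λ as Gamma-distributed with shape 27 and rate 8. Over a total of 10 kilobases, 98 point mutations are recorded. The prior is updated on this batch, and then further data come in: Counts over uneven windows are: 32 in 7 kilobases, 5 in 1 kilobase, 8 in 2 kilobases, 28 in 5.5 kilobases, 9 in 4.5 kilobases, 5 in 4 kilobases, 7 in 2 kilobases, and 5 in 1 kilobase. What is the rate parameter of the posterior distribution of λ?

Total count 98 over total exposure 10 kilobases.
After the first batch: Gamma(27 + 98, 8 + 10) = Gamma(125, 18).
Total count: 32 + 5 + 8 + 28 + 9 + 5 + 7 + 5 = 99.
Total exposure: 7 + 1 + 2 + 5.5 + 4.5 + 4 + 2 + 1 = 27 kilobases.
After the second batch: Gamma(125 + 99, 18 + 27) = Gamma(224, 45).

45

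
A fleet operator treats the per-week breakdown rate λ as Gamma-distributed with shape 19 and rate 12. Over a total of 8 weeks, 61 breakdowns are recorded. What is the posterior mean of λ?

4

Total count 61 over total exposure 8 weeks.
The Gamma prior is conjugate for the Poisson rate, so λ | data ~ Gamma(19+61, 12+8) = Gamma(80, 20).
Posterior mean = α'/β' = 80/20 = 4.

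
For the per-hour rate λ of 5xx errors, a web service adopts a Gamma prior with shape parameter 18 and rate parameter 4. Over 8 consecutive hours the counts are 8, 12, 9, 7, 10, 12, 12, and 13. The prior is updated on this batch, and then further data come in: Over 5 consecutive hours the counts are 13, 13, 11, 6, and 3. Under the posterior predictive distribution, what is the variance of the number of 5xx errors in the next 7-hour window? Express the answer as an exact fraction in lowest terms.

24696/289

Total count: 8 + 12 + 9 + 7 + 10 + 12 + 12 + 13 = 83.
Total exposure: 8 hours.
After the first batch: Gamma(18 + 83, 4 + 8) = Gamma(101, 12).
Total count: 13 + 13 + 11 + 6 + 3 = 46.
Total exposure: 5 hours.
After the second batch: Gamma(101 + 46, 12 + 5) = Gamma(147, 17).
The posterior predictive for a window of length T is Negative Binomial with variance T·α'·(β'+T)/β'² = 7·147·24/289 = 24696/289.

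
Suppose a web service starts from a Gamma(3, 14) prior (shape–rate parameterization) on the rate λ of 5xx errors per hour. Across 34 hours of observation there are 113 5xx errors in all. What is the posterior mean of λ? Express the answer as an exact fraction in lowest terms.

Total count 113 over total exposure 34 hours.
Conjugate update: add total count to the shape and total exposure to the rate, giving Gamma(116, 48).
Posterior mean = α'/β' = 116/48 = 29/12.

29/12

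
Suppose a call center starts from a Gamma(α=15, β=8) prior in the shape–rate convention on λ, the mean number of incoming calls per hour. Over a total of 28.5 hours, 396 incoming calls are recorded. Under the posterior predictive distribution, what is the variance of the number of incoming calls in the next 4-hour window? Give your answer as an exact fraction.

Total count 396 over total exposure 28.5 hours.
The Gamma prior is conjugate for the Poisson rate, so λ | data ~ Gamma(15+396, 8+28.5) = Gamma(411, 73/2).
The posterior predictive for a window of length T is Negative Binomial with variance T·α'·(β'+T)/β'² = 4·411·(81/2)/(5329/4) = 266328/5329.

266328/5329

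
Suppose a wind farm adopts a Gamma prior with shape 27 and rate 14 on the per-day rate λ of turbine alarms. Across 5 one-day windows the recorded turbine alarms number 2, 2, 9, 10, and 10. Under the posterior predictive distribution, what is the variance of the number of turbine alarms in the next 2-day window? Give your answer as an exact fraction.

Total count: 2 + 2 + 9 + 10 + 10 = 33.
Total exposure: 5 days.
Conjugate update: add total count to the shape and total exposure to the rate, giving Gamma(60, 19).
The posterior predictive for a window of length T is Negative Binomial with variance T·α'·(β'+T)/β'² = 2·60·21/361 = 2520/361.

2520/361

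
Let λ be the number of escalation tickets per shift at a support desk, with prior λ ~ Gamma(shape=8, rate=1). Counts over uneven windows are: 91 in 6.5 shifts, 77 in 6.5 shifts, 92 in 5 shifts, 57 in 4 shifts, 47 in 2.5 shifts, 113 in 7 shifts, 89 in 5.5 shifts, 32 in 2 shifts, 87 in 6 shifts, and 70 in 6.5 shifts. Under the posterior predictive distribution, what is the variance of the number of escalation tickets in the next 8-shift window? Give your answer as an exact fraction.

Total count: 91 + 77 + 92 + 57 + 47 + 113 + 89 + 32 + 87 + 70 = 755.
Total exposure: 6.5 + 6.5 + 5 + 4 + 2.5 + 7 + 5.5 + 2 + 6 + 6.5 = 51.5 shifts.
Conjugate update: add total count to the shape and total exposure to the rate, giving Gamma(763, 105/2).
The posterior predictive for a window of length T is Negative Binomial with variance T·α'·(β'+T)/β'² = 8·763·(121/2)/(11025/4) = 211024/1575.

211024/1575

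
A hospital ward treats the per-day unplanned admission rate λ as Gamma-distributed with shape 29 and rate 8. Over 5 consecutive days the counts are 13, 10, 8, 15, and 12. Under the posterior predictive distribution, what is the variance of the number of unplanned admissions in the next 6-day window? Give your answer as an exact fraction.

Total count: 13 + 10 + 8 + 15 + 12 = 58.
Total exposure: 5 days.
By Gamma–Poisson conjugacy, the posterior is Gamma(α + Σx, β + Σt) = Gamma(29 + 58, 8 + 5) = Gamma(87, 13).
The posterior predictive for a window of length T is Negative Binomial with variance T·α'·(β'+T)/β'² = 6·87·19/169 = 9918/169.

9918/169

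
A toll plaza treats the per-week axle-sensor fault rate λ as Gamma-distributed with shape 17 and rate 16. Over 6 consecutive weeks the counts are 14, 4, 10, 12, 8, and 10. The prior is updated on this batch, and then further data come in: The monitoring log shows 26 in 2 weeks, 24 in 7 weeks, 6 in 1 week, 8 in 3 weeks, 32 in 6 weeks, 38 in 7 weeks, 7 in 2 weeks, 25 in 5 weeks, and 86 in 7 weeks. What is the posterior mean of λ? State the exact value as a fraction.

327/62

Total count: 14 + 4 + 10 + 12 + 8 + 10 = 58.
Total exposure: 6 weeks.
After the first batch: Gamma(17 + 58, 16 + 6) = Gamma(75, 22).
Total count: 26 + 24 + 6 + 8 + 32 + 38 + 7 + 25 + 86 = 252.
Total exposure: 2 + 7 + 1 + 3 + 6 + 7 + 2 + 5 + 7 = 40 weeks.
After the second batch: Gamma(75 + 252, 22 + 40) = Gamma(327, 62).
Posterior mean = α'/β' = 327/62.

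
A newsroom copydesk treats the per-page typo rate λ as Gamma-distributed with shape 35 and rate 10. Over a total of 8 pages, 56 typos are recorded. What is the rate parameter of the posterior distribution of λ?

18

Total count 56 over total exposure 8 pages.
Posterior: α' = 35 + 56 = 91, β' = 10 + 8 = 18.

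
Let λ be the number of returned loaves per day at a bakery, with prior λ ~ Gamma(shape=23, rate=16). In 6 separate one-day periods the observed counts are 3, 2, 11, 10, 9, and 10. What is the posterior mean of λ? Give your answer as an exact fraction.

34/11

Total count: 3 + 2 + 11 + 10 + 9 + 10 = 45.
Total exposure: 6 days.
The Gamma prior is conjugate for the Poisson rate, so λ | data ~ Gamma(23+45, 16+6) = Gamma(68, 22).
Posterior mean = α'/β' = 68/22 = 34/11.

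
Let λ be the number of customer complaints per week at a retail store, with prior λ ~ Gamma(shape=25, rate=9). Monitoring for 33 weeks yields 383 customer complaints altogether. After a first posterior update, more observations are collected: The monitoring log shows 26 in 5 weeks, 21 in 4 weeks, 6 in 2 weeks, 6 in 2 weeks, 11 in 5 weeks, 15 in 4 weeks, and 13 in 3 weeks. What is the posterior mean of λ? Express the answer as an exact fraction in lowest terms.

Total count 383 over total exposure 33 weeks.
After the first batch: Gamma(25 + 383, 9 + 33) = Gamma(408, 42).
Total count: 26 + 21 + 6 + 6 + 11 + 15 + 13 = 98.
Total exposure: 5 + 4 + 2 + 2 + 5 + 4 + 3 = 25 weeks.
After the second batch: Gamma(408 + 98, 42 + 25) = Gamma(506, 67).
Posterior mean = α'/β' = 506/67.

506/67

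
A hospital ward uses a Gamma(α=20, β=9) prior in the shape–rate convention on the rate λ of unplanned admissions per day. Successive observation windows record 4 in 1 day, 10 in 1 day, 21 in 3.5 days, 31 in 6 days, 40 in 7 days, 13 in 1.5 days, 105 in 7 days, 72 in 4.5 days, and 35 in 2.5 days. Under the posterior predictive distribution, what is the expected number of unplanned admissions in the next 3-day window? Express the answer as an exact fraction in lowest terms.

Total count: 4 + 10 + 21 + 31 + 40 + 13 + 105 + 72 + 35 = 331.
Total exposure: 1 + 1 + 3.5 + 6 + 7 + 1.5 + 7 + 4.5 + 2.5 = 34 days.
Posterior: α' = 20 + 331 = 351, β' = 9 + 34 = 43.
Predictive mean over a 3-day window = T·E[λ|data] = 3·351/43 = 1053/43.

1053/43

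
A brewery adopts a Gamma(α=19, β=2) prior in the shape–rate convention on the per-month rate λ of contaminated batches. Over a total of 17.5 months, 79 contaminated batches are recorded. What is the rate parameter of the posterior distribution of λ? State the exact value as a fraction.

39/2

Total count 79 over total exposure 17.5 months.
The Gamma prior is conjugate for the Poisson rate, so λ | data ~ Gamma(19+79, 2+17.5) = Gamma(98, 39/2).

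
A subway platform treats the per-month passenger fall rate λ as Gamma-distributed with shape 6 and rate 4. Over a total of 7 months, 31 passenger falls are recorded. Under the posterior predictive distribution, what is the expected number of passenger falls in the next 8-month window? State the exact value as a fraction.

Total count 31 over total exposure 7 months.
Gamma(α, β) with Poisson data over total exposure Σt gives posterior Gamma(α+Σx, β+Σt) = Gamma(37, 11).
Predictive mean over an 8-month window = T·E[λ|data] = 8·37/11 = 296/11.

296/11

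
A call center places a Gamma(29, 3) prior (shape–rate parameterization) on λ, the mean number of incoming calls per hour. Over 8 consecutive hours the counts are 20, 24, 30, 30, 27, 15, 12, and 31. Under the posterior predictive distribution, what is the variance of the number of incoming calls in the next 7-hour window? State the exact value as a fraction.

27468/121

Total count: 20 + 24 + 30 + 30 + 27 + 15 + 12 + 31 = 189.
Total exposure: 8 hours.
Posterior: α' = 29 + 189 = 218, β' = 3 + 8 = 11.
The posterior predictive for a window of length T is Negative Binomial with variance T·α'·(β'+T)/β'² = 7·218·18/121 = 27468/121.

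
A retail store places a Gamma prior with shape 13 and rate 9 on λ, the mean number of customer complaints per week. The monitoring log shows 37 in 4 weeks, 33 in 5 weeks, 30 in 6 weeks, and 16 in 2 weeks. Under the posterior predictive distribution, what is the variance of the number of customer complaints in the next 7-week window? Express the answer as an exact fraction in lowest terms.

Total count: 37 + 33 + 30 + 16 = 116.
Total exposure: 4 + 5 + 6 + 2 = 17 weeks.
Gamma(α, β) with Poisson data over total exposure Σt gives posterior Gamma(α+Σx, β+Σt) = Gamma(129, 26).
The posterior predictive for a window of length T is Negative Binomial with variance T·α'·(β'+T)/β'² = 7·129·33/676 = 29799/676.

29799/676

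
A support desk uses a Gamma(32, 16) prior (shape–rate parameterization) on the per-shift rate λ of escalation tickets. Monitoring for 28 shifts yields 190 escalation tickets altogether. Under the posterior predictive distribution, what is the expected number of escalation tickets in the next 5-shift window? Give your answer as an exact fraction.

Total count 190 over total exposure 28 shifts.
Conjugate update: add total count to the shape and total exposure to the rate, giving Gamma(222, 44).
Predictive mean over a 5-shift window = T·E[λ|data] = 5·222/44 = 555/22.

555/22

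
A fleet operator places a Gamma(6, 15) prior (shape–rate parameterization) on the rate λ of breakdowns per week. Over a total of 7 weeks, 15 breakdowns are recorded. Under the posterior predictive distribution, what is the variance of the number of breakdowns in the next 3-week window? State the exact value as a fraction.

1575/484

Total count 15 over total exposure 7 weeks.
Gamma(α, β) with Poisson data over total exposure Σt gives posterior Gamma(α+Σx, β+Σt) = Gamma(21, 22).
The posterior predictive for a window of length T is Negative Binomial with variance T·α'·(β'+T)/β'² = 3·21·25/484 = 1575/484.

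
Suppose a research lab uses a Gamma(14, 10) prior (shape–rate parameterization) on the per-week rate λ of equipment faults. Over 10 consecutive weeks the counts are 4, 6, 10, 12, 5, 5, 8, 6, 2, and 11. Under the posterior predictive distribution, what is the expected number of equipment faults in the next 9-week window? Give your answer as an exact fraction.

747/20

Total count: 4 + 6 + 10 + 12 + 5 + 5 + 8 + 6 + 2 + 11 = 69.
Total exposure: 10 weeks.
Posterior: α' = 14 + 69 = 83, β' = 10 + 10 = 20.
Predictive mean over a 9-week window = T·E[λ|data] = 9·83/20 = 747/20.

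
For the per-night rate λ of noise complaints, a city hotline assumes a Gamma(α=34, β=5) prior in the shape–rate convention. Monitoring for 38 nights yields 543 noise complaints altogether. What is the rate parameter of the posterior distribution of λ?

Total count 543 over total exposure 38 nights.
Gamma(α, β) with Poisson data over total exposure Σt gives posterior Gamma(α+Σx, β+Σt) = Gamma(577, 43).

43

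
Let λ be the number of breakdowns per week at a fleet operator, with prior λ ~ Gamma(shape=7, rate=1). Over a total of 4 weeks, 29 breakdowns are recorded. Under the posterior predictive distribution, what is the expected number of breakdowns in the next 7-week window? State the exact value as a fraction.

Total count 29 over total exposure 4 weeks.
The Gamma prior is conjugate for the Poisson rate, so λ | data ~ Gamma(7+29, 1+4) = Gamma(36, 5).
Predictive mean over a 7-week window = T·E[λ|data] = 7·36/5 = 252/5.

252/5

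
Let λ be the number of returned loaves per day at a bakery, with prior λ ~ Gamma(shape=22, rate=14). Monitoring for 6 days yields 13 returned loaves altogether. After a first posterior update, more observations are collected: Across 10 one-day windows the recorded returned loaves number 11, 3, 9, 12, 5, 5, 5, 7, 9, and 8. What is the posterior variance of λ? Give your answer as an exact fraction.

109/900

Total count 13 over total exposure 6 days.
After the first batch: Gamma(22 + 13, 14 + 6) = Gamma(35, 20).
Total count: 11 + 3 + 9 + 12 + 5 + 5 + 5 + 7 + 9 + 8 = 74.
Total exposure: 10 days.
After the second batch: Gamma(35 + 74, 20 + 10) = Gamma(109, 30).
Posterior variance = α'/β'² = 109/900.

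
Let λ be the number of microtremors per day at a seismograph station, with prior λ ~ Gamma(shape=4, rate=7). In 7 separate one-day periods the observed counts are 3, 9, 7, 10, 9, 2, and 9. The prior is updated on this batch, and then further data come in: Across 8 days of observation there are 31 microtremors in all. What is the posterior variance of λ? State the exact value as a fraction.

21/121

Total count: 3 + 9 + 7 + 10 + 9 + 2 + 9 = 49.
Total exposure: 7 days.
After the first batch: Gamma(4 + 49, 7 + 7) = Gamma(53, 14).
Total count 31 over total exposure 8 days.
After the second batch: Gamma(53 + 31, 14 + 8) = Gamma(84, 22).
Posterior variance = α'/β'² = 84/484 = 21/121.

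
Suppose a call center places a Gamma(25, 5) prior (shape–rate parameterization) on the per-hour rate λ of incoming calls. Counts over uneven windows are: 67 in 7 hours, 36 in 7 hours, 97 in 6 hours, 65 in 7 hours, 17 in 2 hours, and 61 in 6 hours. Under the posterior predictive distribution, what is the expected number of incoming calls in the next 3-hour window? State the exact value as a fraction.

Total count: 67 + 36 + 97 + 65 + 17 + 61 = 343.
Total exposure: 7 + 7 + 6 + 7 + 2 + 6 = 35 hours.
Conjugate update: add total count to the shape and total exposure to the rate, giving Gamma(368, 40).
Predictive mean over a 3-hour window = T·E[λ|data] = 3·368/40 = 138/5.

138/5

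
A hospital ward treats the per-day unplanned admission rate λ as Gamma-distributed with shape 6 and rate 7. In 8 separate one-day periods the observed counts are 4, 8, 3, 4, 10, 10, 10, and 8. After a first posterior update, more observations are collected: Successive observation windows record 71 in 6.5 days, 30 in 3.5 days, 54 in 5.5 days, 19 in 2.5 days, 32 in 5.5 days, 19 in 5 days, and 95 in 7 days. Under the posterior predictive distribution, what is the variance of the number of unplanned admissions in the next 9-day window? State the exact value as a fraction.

820386/10201

Total count: 4 + 8 + 3 + 4 + 10 + 10 + 10 + 8 = 57.
Total exposure: 8 days.
After the first batch: Gamma(6 + 57, 7 + 8) = Gamma(63, 15).
Total count: 71 + 30 + 54 + 19 + 32 + 19 + 95 = 320.
Total exposure: 6.5 + 3.5 + 5.5 + 2.5 + 5.5 + 5 + 7 = 35.5 days.
After the second batch: Gamma(63 + 320, 15 + 35.5) = Gamma(383, 101/2).
The posterior predictive for a window of length T is Negative Binomial with variance T·α'·(β'+T)/β'² = 9·383·(119/2)/(10201/4) = 820386/10201.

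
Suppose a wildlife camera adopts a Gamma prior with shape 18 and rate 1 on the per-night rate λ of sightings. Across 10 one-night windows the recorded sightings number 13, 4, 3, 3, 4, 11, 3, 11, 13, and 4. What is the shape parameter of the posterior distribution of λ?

87

Total count: 13 + 4 + 3 + 3 + 4 + 11 + 3 + 11 + 13 + 4 = 69.
Total exposure: 10 nights.
Gamma(α, β) with Poisson data over total exposure Σt gives posterior Gamma(α+Σx, β+Σt) = Gamma(87, 11).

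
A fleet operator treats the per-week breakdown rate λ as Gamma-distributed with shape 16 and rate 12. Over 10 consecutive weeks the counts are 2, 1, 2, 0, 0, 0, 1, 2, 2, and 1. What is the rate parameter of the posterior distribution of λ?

22

Total count: 2 + 1 + 2 + 0 + 0 + 0 + 1 + 2 + 2 + 1 = 11.
Total exposure: 10 weeks.
The Gamma prior is conjugate for the Poisson rate, so λ | data ~ Gamma(16+11, 12+10) = Gamma(27, 22).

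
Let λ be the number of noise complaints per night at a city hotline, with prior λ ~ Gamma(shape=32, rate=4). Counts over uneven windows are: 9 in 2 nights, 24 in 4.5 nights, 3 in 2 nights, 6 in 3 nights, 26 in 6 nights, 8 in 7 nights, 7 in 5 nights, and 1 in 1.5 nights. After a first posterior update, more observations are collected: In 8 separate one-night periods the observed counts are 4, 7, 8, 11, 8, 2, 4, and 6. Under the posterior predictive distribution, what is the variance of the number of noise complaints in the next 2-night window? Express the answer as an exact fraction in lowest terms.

Total count: 9 + 24 + 3 + 6 + 26 + 8 + 7 + 1 = 84.
Total exposure: 2 + 4.5 + 2 + 3 + 6 + 7 + 5 + 1.5 = 31 nights.
After the first batch: Gamma(32 + 84, 4 + 31) = Gamma(116, 35).
Total count: 4 + 7 + 8 + 11 + 8 + 2 + 4 + 6 = 50.
Total exposure: 8 nights.
After the second batch: Gamma(116 + 50, 35 + 8) = Gamma(166, 43).
The posterior predictive for a window of length T is Negative Binomial with variance T·α'·(β'+T)/β'² = 2·166·45/1849 = 14940/1849.

14940/1849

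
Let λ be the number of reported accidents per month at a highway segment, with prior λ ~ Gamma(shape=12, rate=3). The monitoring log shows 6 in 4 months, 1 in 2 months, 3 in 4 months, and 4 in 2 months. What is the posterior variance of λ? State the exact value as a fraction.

26/225

Total count: 6 + 1 + 3 + 4 = 14.
Total exposure: 4 + 2 + 4 + 2 = 12 months.
Gamma(α, β) with Poisson data over total exposure Σt gives posterior Gamma(α+Σx, β+Σt) = Gamma(26, 15).
Posterior variance = α'/β'² = 26/225.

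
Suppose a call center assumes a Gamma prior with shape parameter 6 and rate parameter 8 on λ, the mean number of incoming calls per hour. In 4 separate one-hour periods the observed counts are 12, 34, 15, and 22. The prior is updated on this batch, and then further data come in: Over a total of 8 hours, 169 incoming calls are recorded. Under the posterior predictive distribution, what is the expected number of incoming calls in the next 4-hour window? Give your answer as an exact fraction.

Total count: 12 + 34 + 15 + 22 = 83.
Total exposure: 4 hours.
After the first batch: Gamma(6 + 83, 8 + 4) = Gamma(89, 12).
Total count 169 over total exposure 8 hours.
After the second batch: Gamma(89 + 169, 12 + 8) = Gamma(258, 20).
Predictive mean over a 4-hour window = T·E[λ|data] = 4·258/20 = 258/5.

258/5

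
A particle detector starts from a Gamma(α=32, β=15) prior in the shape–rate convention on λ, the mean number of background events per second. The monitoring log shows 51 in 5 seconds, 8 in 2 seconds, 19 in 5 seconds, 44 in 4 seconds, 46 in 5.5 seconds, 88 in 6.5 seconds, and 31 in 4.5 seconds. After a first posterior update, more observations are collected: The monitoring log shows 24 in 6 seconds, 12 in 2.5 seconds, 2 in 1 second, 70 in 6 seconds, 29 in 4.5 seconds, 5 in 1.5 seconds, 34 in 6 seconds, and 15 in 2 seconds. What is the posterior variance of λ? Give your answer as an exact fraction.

510/5929

Total count: 51 + 8 + 19 + 44 + 46 + 88 + 31 = 287.
Total exposure: 5 + 2 + 5 + 4 + 5.5 + 6.5 + 4.5 = 32.5 seconds.
After the first batch: Gamma(32 + 287, 15 + 32.5) = Gamma(319, 95/2).
Total count: 24 + 12 + 2 + 70 + 29 + 5 + 34 + 15 = 191.
Total exposure: 6 + 2.5 + 1 + 6 + 4.5 + 1.5 + 6 + 2 = 29.5 seconds.
After the second batch: Gamma(319 + 191, 95/2 + 29.5) = Gamma(510, 77).
Posterior variance = α'/β'² = 510/5929.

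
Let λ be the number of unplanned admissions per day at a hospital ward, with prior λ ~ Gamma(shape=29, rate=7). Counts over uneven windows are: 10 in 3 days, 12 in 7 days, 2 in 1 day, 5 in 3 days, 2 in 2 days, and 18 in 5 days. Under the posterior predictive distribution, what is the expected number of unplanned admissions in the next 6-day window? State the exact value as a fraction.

Total count: 10 + 12 + 2 + 5 + 2 + 18 = 49.
Total exposure: 3 + 7 + 1 + 3 + 2 + 5 = 21 days.
Posterior: α' = 29 + 49 = 78, β' = 7 + 21 = 28.
Predictive mean over a 6-day window = T·E[λ|data] = 6·78/28 = 117/7.

117/7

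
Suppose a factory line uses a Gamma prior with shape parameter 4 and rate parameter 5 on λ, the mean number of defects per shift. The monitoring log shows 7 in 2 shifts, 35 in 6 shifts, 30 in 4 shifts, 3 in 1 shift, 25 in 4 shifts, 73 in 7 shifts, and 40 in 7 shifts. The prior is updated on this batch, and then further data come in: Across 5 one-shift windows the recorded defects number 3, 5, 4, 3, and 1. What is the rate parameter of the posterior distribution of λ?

Total count: 7 + 35 + 30 + 3 + 25 + 73 + 40 = 213.
Total exposure: 2 + 6 + 4 + 1 + 4 + 7 + 7 = 31 shifts.
After the first batch: Gamma(4 + 213, 5 + 31) = Gamma(217, 36).
Total count: 3 + 5 + 4 + 3 + 1 = 16.
Total exposure: 5 shifts.
After the second batch: Gamma(217 + 16, 36 + 5) = Gamma(233, 41).

41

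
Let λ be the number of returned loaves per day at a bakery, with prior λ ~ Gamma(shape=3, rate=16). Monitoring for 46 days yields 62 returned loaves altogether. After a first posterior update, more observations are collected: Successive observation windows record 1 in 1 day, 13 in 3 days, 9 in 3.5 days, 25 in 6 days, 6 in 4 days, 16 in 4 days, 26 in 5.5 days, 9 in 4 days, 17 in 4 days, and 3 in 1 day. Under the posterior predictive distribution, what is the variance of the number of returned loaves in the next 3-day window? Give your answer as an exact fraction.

28785/4802

Total count 62 over total exposure 46 days.
After the first batch: Gamma(3 + 62, 16 + 46) = Gamma(65, 62).
Total count: 1 + 13 + 9 + 25 + 6 + 16 + 26 + 9 + 17 + 3 = 125.
Total exposure: 1 + 3 + 3.5 + 6 + 4 + 4 + 5.5 + 4 + 4 + 1 = 36 days.
After the second batch: Gamma(65 + 125, 62 + 36) = Gamma(190, 98).
The posterior predictive for a window of length T is Negative Binomial with variance T·α'·(β'+T)/β'² = 3·190·101/9604 = 28785/4802.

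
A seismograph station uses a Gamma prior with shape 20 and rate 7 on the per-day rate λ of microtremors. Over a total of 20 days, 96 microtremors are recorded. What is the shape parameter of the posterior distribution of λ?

116

Total count 96 over total exposure 20 days.
By Gamma–Poisson conjugacy, the posterior is Gamma(α + Σx, β + Σt) = Gamma(20 + 96, 7 + 20) = Gamma(116, 27).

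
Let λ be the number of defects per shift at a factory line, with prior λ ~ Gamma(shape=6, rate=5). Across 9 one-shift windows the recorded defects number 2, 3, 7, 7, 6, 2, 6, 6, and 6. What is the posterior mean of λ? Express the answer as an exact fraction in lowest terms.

Total count: 2 + 3 + 7 + 7 + 6 + 2 + 6 + 6 + 6 = 45.
Total exposure: 9 shifts.
The Gamma prior is conjugate for the Poisson rate, so λ | data ~ Gamma(6+45, 5+9) = Gamma(51, 14).
Posterior mean = α'/β' = 51/14.

51/14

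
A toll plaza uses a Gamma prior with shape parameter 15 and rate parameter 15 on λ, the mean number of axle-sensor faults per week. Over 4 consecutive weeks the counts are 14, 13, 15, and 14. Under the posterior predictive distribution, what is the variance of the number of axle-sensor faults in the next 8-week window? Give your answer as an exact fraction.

Total count: 14 + 13 + 15 + 14 = 56.
Total exposure: 4 weeks.
The Gamma prior is conjugate for the Poisson rate, so λ | data ~ Gamma(15+56, 15+4) = Gamma(71, 19).
The posterior predictive for a window of length T is Negative Binomial with variance T·α'·(β'+T)/β'² = 8·71·27/361 = 15336/361.

15336/361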